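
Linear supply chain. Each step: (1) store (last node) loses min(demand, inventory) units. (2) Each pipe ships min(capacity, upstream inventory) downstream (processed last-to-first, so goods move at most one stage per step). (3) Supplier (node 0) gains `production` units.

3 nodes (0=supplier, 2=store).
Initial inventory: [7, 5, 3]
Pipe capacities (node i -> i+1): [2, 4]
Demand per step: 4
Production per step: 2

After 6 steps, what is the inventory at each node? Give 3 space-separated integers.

Step 1: demand=4,sold=3 ship[1->2]=4 ship[0->1]=2 prod=2 -> inv=[7 3 4]
Step 2: demand=4,sold=4 ship[1->2]=3 ship[0->1]=2 prod=2 -> inv=[7 2 3]
Step 3: demand=4,sold=3 ship[1->2]=2 ship[0->1]=2 prod=2 -> inv=[7 2 2]
Step 4: demand=4,sold=2 ship[1->2]=2 ship[0->1]=2 prod=2 -> inv=[7 2 2]
Step 5: demand=4,sold=2 ship[1->2]=2 ship[0->1]=2 prod=2 -> inv=[7 2 2]
Step 6: demand=4,sold=2 ship[1->2]=2 ship[0->1]=2 prod=2 -> inv=[7 2 2]

7 2 2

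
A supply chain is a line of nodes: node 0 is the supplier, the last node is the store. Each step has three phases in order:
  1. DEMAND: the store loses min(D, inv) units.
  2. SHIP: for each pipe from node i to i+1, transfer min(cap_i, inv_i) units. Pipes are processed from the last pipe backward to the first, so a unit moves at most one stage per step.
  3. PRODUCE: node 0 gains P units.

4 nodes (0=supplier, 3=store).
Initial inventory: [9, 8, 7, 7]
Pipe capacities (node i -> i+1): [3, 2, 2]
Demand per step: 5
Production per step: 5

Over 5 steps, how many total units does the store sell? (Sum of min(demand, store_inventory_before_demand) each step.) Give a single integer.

Step 1: sold=5 (running total=5) -> [11 9 7 4]
Step 2: sold=4 (running total=9) -> [13 10 7 2]
Step 3: sold=2 (running total=11) -> [15 11 7 2]
Step 4: sold=2 (running total=13) -> [17 12 7 2]
Step 5: sold=2 (running total=15) -> [19 13 7 2]

Answer: 15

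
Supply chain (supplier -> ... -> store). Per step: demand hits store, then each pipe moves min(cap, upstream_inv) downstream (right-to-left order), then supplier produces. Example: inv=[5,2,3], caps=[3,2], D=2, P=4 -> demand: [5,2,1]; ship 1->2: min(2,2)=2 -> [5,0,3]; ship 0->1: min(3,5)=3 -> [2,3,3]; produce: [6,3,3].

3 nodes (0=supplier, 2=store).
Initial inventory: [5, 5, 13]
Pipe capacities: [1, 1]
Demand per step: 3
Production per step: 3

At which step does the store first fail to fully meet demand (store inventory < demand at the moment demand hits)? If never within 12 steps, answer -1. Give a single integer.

Step 1: demand=3,sold=3 ship[1->2]=1 ship[0->1]=1 prod=3 -> [7 5 11]
Step 2: demand=3,sold=3 ship[1->2]=1 ship[0->1]=1 prod=3 -> [9 5 9]
Step 3: demand=3,sold=3 ship[1->2]=1 ship[0->1]=1 prod=3 -> [11 5 7]
Step 4: demand=3,sold=3 ship[1->2]=1 ship[0->1]=1 prod=3 -> [13 5 5]
Step 5: demand=3,sold=3 ship[1->2]=1 ship[0->1]=1 prod=3 -> [15 5 3]
Step 6: demand=3,sold=3 ship[1->2]=1 ship[0->1]=1 prod=3 -> [17 5 1]
Step 7: demand=3,sold=1 ship[1->2]=1 ship[0->1]=1 prod=3 -> [19 5 1]
Step 8: demand=3,sold=1 ship[1->2]=1 ship[0->1]=1 prod=3 -> [21 5 1]
Step 9: demand=3,sold=1 ship[1->2]=1 ship[0->1]=1 prod=3 -> [23 5 1]
Step 10: demand=3,sold=1 ship[1->2]=1 ship[0->1]=1 prod=3 -> [25 5 1]
Step 11: demand=3,sold=1 ship[1->2]=1 ship[0->1]=1 prod=3 -> [27 5 1]
Step 12: demand=3,sold=1 ship[1->2]=1 ship[0->1]=1 prod=3 -> [29 5 1]
First stockout at step 7

7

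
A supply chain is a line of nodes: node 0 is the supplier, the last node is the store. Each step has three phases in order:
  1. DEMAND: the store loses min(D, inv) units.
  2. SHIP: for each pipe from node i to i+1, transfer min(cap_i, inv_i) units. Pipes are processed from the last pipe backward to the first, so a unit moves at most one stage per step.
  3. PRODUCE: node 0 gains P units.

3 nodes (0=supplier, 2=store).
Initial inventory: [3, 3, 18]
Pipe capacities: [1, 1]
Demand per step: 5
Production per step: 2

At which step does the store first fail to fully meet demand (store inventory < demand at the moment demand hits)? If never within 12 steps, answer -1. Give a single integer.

Step 1: demand=5,sold=5 ship[1->2]=1 ship[0->1]=1 prod=2 -> [4 3 14]
Step 2: demand=5,sold=5 ship[1->2]=1 ship[0->1]=1 prod=2 -> [5 3 10]
Step 3: demand=5,sold=5 ship[1->2]=1 ship[0->1]=1 prod=2 -> [6 3 6]
Step 4: demand=5,sold=5 ship[1->2]=1 ship[0->1]=1 prod=2 -> [7 3 2]
Step 5: demand=5,sold=2 ship[1->2]=1 ship[0->1]=1 prod=2 -> [8 3 1]
Step 6: demand=5,sold=1 ship[1->2]=1 ship[0->1]=1 prod=2 -> [9 3 1]
Step 7: demand=5,sold=1 ship[1->2]=1 ship[0->1]=1 prod=2 -> [10 3 1]
Step 8: demand=5,sold=1 ship[1->2]=1 ship[0->1]=1 prod=2 -> [11 3 1]
Step 9: demand=5,sold=1 ship[1->2]=1 ship[0->1]=1 prod=2 -> [12 3 1]
Step 10: demand=5,sold=1 ship[1->2]=1 ship[0->1]=1 prod=2 -> [13 3 1]
Step 11: demand=5,sold=1 ship[1->2]=1 ship[0->1]=1 prod=2 -> [14 3 1]
Step 12: demand=5,sold=1 ship[1->2]=1 ship[0->1]=1 prod=2 -> [15 3 1]
First stockout at step 5

5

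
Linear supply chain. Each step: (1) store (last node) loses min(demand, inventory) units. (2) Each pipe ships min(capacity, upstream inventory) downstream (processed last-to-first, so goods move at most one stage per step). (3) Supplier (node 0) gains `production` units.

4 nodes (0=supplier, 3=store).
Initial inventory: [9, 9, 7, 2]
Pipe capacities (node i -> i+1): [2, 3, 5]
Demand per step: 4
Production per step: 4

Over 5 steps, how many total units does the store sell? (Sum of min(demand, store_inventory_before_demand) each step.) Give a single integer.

Step 1: sold=2 (running total=2) -> [11 8 5 5]
Step 2: sold=4 (running total=6) -> [13 7 3 6]
Step 3: sold=4 (running total=10) -> [15 6 3 5]
Step 4: sold=4 (running total=14) -> [17 5 3 4]
Step 5: sold=4 (running total=18) -> [19 4 3 3]

Answer: 18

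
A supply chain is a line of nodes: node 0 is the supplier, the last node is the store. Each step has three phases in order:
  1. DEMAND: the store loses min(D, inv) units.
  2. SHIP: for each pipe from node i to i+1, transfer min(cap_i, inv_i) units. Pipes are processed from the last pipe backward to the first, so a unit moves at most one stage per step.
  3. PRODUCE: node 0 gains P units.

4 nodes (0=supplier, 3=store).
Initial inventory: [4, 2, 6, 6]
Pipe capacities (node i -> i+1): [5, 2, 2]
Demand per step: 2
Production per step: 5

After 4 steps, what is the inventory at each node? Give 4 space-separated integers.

Step 1: demand=2,sold=2 ship[2->3]=2 ship[1->2]=2 ship[0->1]=4 prod=5 -> inv=[5 4 6 6]
Step 2: demand=2,sold=2 ship[2->3]=2 ship[1->2]=2 ship[0->1]=5 prod=5 -> inv=[5 7 6 6]
Step 3: demand=2,sold=2 ship[2->3]=2 ship[1->2]=2 ship[0->1]=5 prod=5 -> inv=[5 10 6 6]
Step 4: demand=2,sold=2 ship[2->3]=2 ship[1->2]=2 ship[0->1]=5 prod=5 -> inv=[5 13 6 6]

5 13 6 6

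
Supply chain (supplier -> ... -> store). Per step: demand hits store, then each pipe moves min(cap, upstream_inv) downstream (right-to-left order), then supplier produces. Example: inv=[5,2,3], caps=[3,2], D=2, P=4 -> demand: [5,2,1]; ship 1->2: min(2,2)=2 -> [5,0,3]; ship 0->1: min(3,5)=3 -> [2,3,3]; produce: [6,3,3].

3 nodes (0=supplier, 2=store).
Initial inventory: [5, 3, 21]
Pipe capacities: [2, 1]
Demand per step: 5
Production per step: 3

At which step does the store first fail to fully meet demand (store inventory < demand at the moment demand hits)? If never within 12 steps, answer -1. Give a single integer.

Step 1: demand=5,sold=5 ship[1->2]=1 ship[0->1]=2 prod=3 -> [6 4 17]
Step 2: demand=5,sold=5 ship[1->2]=1 ship[0->1]=2 prod=3 -> [7 5 13]
Step 3: demand=5,sold=5 ship[1->2]=1 ship[0->1]=2 prod=3 -> [8 6 9]
Step 4: demand=5,sold=5 ship[1->2]=1 ship[0->1]=2 prod=3 -> [9 7 5]
Step 5: demand=5,sold=5 ship[1->2]=1 ship[0->1]=2 prod=3 -> [10 8 1]
Step 6: demand=5,sold=1 ship[1->2]=1 ship[0->1]=2 prod=3 -> [11 9 1]
Step 7: demand=5,sold=1 ship[1->2]=1 ship[0->1]=2 prod=3 -> [12 10 1]
Step 8: demand=5,sold=1 ship[1->2]=1 ship[0->1]=2 prod=3 -> [13 11 1]
Step 9: demand=5,sold=1 ship[1->2]=1 ship[0->1]=2 prod=3 -> [14 12 1]
Step 10: demand=5,sold=1 ship[1->2]=1 ship[0->1]=2 prod=3 -> [15 13 1]
Step 11: demand=5,sold=1 ship[1->2]=1 ship[0->1]=2 prod=3 -> [16 14 1]
Step 12: demand=5,sold=1 ship[1->2]=1 ship[0->1]=2 prod=3 -> [17 15 1]
First stockout at step 6

6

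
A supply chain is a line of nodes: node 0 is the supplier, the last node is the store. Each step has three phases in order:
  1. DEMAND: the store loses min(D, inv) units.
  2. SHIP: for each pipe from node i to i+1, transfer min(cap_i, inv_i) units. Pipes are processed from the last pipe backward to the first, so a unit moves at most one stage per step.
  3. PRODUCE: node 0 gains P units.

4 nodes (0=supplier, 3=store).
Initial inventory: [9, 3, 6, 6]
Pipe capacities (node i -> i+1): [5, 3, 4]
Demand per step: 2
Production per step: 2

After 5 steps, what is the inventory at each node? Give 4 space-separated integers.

Step 1: demand=2,sold=2 ship[2->3]=4 ship[1->2]=3 ship[0->1]=5 prod=2 -> inv=[6 5 5 8]
Step 2: demand=2,sold=2 ship[2->3]=4 ship[1->2]=3 ship[0->1]=5 prod=2 -> inv=[3 7 4 10]
Step 3: demand=2,sold=2 ship[2->3]=4 ship[1->2]=3 ship[0->1]=3 prod=2 -> inv=[2 7 3 12]
Step 4: demand=2,sold=2 ship[2->3]=3 ship[1->2]=3 ship[0->1]=2 prod=2 -> inv=[2 6 3 13]
Step 5: demand=2,sold=2 ship[2->3]=3 ship[1->2]=3 ship[0->1]=2 prod=2 -> inv=[2 5 3 14]

2 5 3 14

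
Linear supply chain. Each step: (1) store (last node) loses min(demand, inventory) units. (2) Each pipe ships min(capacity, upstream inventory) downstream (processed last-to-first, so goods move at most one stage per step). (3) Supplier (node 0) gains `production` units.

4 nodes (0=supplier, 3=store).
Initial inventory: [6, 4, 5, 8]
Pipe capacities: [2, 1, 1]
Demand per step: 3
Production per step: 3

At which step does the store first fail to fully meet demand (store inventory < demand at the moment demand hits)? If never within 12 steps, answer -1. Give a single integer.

Step 1: demand=3,sold=3 ship[2->3]=1 ship[1->2]=1 ship[0->1]=2 prod=3 -> [7 5 5 6]
Step 2: demand=3,sold=3 ship[2->3]=1 ship[1->2]=1 ship[0->1]=2 prod=3 -> [8 6 5 4]
Step 3: demand=3,sold=3 ship[2->3]=1 ship[1->2]=1 ship[0->1]=2 prod=3 -> [9 7 5 2]
Step 4: demand=3,sold=2 ship[2->3]=1 ship[1->2]=1 ship[0->1]=2 prod=3 -> [10 8 5 1]
Step 5: demand=3,sold=1 ship[2->3]=1 ship[1->2]=1 ship[0->1]=2 prod=3 -> [11 9 5 1]
Step 6: demand=3,sold=1 ship[2->3]=1 ship[1->2]=1 ship[0->1]=2 prod=3 -> [12 10 5 1]
Step 7: demand=3,sold=1 ship[2->3]=1 ship[1->2]=1 ship[0->1]=2 prod=3 -> [13 11 5 1]
Step 8: demand=3,sold=1 ship[2->3]=1 ship[1->2]=1 ship[0->1]=2 prod=3 -> [14 12 5 1]
Step 9: demand=3,sold=1 ship[2->3]=1 ship[1->2]=1 ship[0->1]=2 prod=3 -> [15 13 5 1]
Step 10: demand=3,sold=1 ship[2->3]=1 ship[1->2]=1 ship[0->1]=2 prod=3 -> [16 14 5 1]
Step 11: demand=3,sold=1 ship[2->3]=1 ship[1->2]=1 ship[0->1]=2 prod=3 -> [17 15 5 1]
Step 12: demand=3,sold=1 ship[2->3]=1 ship[1->2]=1 ship[0->1]=2 prod=3 -> [18 16 5 1]
First stockout at step 4

4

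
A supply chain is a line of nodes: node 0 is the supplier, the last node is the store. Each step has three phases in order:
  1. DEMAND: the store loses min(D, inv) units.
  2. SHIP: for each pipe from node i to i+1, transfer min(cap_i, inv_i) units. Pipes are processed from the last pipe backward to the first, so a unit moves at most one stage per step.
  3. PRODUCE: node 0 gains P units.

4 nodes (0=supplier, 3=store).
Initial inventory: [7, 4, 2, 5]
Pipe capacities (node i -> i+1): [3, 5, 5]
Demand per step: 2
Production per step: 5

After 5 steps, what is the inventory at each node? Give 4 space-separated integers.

Step 1: demand=2,sold=2 ship[2->3]=2 ship[1->2]=4 ship[0->1]=3 prod=5 -> inv=[9 3 4 5]
Step 2: demand=2,sold=2 ship[2->3]=4 ship[1->2]=3 ship[0->1]=3 prod=5 -> inv=[11 3 3 7]
Step 3: demand=2,sold=2 ship[2->3]=3 ship[1->2]=3 ship[0->1]=3 prod=5 -> inv=[13 3 3 8]
Step 4: demand=2,sold=2 ship[2->3]=3 ship[1->2]=3 ship[0->1]=3 prod=5 -> inv=[15 3 3 9]
Step 5: demand=2,sold=2 ship[2->3]=3 ship[1->2]=3 ship[0->1]=3 prod=5 -> inv=[17 3 3 10]

17 3 3 10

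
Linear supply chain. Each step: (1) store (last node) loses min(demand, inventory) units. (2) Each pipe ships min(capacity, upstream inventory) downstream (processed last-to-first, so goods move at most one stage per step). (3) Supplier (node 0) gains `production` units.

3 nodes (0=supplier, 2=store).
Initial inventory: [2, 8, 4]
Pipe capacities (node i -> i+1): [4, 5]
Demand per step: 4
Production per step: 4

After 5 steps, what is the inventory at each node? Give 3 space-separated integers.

Step 1: demand=4,sold=4 ship[1->2]=5 ship[0->1]=2 prod=4 -> inv=[4 5 5]
Step 2: demand=4,sold=4 ship[1->2]=5 ship[0->1]=4 prod=4 -> inv=[4 4 6]
Step 3: demand=4,sold=4 ship[1->2]=4 ship[0->1]=4 prod=4 -> inv=[4 4 6]
Step 4: demand=4,sold=4 ship[1->2]=4 ship[0->1]=4 prod=4 -> inv=[4 4 6]
Step 5: demand=4,sold=4 ship[1->2]=4 ship[0->1]=4 prod=4 -> inv=[4 4 6]

4 4 6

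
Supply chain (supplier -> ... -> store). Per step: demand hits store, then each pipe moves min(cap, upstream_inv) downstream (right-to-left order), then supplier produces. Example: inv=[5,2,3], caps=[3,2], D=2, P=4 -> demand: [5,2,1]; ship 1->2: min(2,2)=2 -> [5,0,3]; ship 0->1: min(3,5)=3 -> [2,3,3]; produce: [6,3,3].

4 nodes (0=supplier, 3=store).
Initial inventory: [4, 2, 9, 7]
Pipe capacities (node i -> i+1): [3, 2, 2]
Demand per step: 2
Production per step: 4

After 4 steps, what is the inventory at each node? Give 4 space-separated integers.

Step 1: demand=2,sold=2 ship[2->3]=2 ship[1->2]=2 ship[0->1]=3 prod=4 -> inv=[5 3 9 7]
Step 2: demand=2,sold=2 ship[2->3]=2 ship[1->2]=2 ship[0->1]=3 prod=4 -> inv=[6 4 9 7]
Step 3: demand=2,sold=2 ship[2->3]=2 ship[1->2]=2 ship[0->1]=3 prod=4 -> inv=[7 5 9 7]
Step 4: demand=2,sold=2 ship[2->3]=2 ship[1->2]=2 ship[0->1]=3 prod=4 -> inv=[8 6 9 7]

8 6 9 7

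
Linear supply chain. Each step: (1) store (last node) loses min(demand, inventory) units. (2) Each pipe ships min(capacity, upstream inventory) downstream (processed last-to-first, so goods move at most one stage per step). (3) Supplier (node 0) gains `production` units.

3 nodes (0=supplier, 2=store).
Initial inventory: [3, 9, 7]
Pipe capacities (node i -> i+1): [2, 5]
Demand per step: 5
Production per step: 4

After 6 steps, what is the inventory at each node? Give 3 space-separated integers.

Step 1: demand=5,sold=5 ship[1->2]=5 ship[0->1]=2 prod=4 -> inv=[5 6 7]
Step 2: demand=5,sold=5 ship[1->2]=5 ship[0->1]=2 prod=4 -> inv=[7 3 7]
Step 3: demand=5,sold=5 ship[1->2]=3 ship[0->1]=2 prod=4 -> inv=[9 2 5]
Step 4: demand=5,sold=5 ship[1->2]=2 ship[0->1]=2 prod=4 -> inv=[11 2 2]
Step 5: demand=5,sold=2 ship[1->2]=2 ship[0->1]=2 prod=4 -> inv=[13 2 2]
Step 6: demand=5,sold=2 ship[1->2]=2 ship[0->1]=2 prod=4 -> inv=[15 2 2]

15 2 2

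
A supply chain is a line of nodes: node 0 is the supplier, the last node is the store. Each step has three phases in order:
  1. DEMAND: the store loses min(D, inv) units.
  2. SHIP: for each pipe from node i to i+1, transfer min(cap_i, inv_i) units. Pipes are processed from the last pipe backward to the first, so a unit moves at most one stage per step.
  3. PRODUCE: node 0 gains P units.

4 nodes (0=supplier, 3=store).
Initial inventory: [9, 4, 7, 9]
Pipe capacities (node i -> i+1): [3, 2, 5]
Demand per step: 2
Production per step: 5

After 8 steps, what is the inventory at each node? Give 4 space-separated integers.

Step 1: demand=2,sold=2 ship[2->3]=5 ship[1->2]=2 ship[0->1]=3 prod=5 -> inv=[11 5 4 12]
Step 2: demand=2,sold=2 ship[2->3]=4 ship[1->2]=2 ship[0->1]=3 prod=5 -> inv=[13 6 2 14]
Step 3: demand=2,sold=2 ship[2->3]=2 ship[1->2]=2 ship[0->1]=3 prod=5 -> inv=[15 7 2 14]
Step 4: demand=2,sold=2 ship[2->3]=2 ship[1->2]=2 ship[0->1]=3 prod=5 -> inv=[17 8 2 14]
Step 5: demand=2,sold=2 ship[2->3]=2 ship[1->2]=2 ship[0->1]=3 prod=5 -> inv=[19 9 2 14]
Step 6: demand=2,sold=2 ship[2->3]=2 ship[1->2]=2 ship[0->1]=3 prod=5 -> inv=[21 10 2 14]
Step 7: demand=2,sold=2 ship[2->3]=2 ship[1->2]=2 ship[0->1]=3 prod=5 -> inv=[23 11 2 14]
Step 8: demand=2,sold=2 ship[2->3]=2 ship[1->2]=2 ship[0->1]=3 prod=5 -> inv=[25 12 2 14]

25 12 2 14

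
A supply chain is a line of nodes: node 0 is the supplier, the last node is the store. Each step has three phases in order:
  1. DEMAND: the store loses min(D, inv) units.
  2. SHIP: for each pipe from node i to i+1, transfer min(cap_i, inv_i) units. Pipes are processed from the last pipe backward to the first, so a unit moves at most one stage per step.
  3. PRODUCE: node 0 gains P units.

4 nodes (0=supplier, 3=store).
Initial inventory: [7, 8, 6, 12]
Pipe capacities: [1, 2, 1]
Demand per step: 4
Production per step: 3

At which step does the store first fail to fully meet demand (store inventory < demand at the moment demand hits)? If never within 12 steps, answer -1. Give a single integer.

Step 1: demand=4,sold=4 ship[2->3]=1 ship[1->2]=2 ship[0->1]=1 prod=3 -> [9 7 7 9]
Step 2: demand=4,sold=4 ship[2->3]=1 ship[1->2]=2 ship[0->1]=1 prod=3 -> [11 6 8 6]
Step 3: demand=4,sold=4 ship[2->3]=1 ship[1->2]=2 ship[0->1]=1 prod=3 -> [13 5 9 3]
Step 4: demand=4,sold=3 ship[2->3]=1 ship[1->2]=2 ship[0->1]=1 prod=3 -> [15 4 10 1]
Step 5: demand=4,sold=1 ship[2->3]=1 ship[1->2]=2 ship[0->1]=1 prod=3 -> [17 3 11 1]
Step 6: demand=4,sold=1 ship[2->3]=1 ship[1->2]=2 ship[0->1]=1 prod=3 -> [19 2 12 1]
Step 7: demand=4,sold=1 ship[2->3]=1 ship[1->2]=2 ship[0->1]=1 prod=3 -> [21 1 13 1]
Step 8: demand=4,sold=1 ship[2->3]=1 ship[1->2]=1 ship[0->1]=1 prod=3 -> [23 1 13 1]
Step 9: demand=4,sold=1 ship[2->3]=1 ship[1->2]=1 ship[0->1]=1 prod=3 -> [25 1 13 1]
Step 10: demand=4,sold=1 ship[2->3]=1 ship[1->2]=1 ship[0->1]=1 prod=3 -> [27 1 13 1]
Step 11: demand=4,sold=1 ship[2->3]=1 ship[1->2]=1 ship[0->1]=1 prod=3 -> [29 1 13 1]
Step 12: demand=4,sold=1 ship[2->3]=1 ship[1->2]=1 ship[0->1]=1 prod=3 -> [31 1 13 1]
First stockout at step 4

4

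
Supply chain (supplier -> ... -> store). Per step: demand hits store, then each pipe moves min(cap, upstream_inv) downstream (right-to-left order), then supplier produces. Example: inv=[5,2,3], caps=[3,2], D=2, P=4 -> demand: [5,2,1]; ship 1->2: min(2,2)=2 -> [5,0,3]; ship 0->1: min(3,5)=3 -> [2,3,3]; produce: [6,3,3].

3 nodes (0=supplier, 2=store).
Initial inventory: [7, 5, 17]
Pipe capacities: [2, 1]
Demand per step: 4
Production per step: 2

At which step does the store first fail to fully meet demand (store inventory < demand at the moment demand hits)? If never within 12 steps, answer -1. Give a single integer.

Step 1: demand=4,sold=4 ship[1->2]=1 ship[0->1]=2 prod=2 -> [7 6 14]
Step 2: demand=4,sold=4 ship[1->2]=1 ship[0->1]=2 prod=2 -> [7 7 11]
Step 3: demand=4,sold=4 ship[1->2]=1 ship[0->1]=2 prod=2 -> [7 8 8]
Step 4: demand=4,sold=4 ship[1->2]=1 ship[0->1]=2 prod=2 -> [7 9 5]
Step 5: demand=4,sold=4 ship[1->2]=1 ship[0->1]=2 prod=2 -> [7 10 2]
Step 6: demand=4,sold=2 ship[1->2]=1 ship[0->1]=2 prod=2 -> [7 11 1]
Step 7: demand=4,sold=1 ship[1->2]=1 ship[0->1]=2 prod=2 -> [7 12 1]
Step 8: demand=4,sold=1 ship[1->2]=1 ship[0->1]=2 prod=2 -> [7 13 1]
Step 9: demand=4,sold=1 ship[1->2]=1 ship[0->1]=2 prod=2 -> [7 14 1]
Step 10: demand=4,sold=1 ship[1->2]=1 ship[0->1]=2 prod=2 -> [7 15 1]
Step 11: demand=4,sold=1 ship[1->2]=1 ship[0->1]=2 prod=2 -> [7 16 1]
Step 12: demand=4,sold=1 ship[1->2]=1 ship[0->1]=2 prod=2 -> [7 17 1]
First stockout at step 6

6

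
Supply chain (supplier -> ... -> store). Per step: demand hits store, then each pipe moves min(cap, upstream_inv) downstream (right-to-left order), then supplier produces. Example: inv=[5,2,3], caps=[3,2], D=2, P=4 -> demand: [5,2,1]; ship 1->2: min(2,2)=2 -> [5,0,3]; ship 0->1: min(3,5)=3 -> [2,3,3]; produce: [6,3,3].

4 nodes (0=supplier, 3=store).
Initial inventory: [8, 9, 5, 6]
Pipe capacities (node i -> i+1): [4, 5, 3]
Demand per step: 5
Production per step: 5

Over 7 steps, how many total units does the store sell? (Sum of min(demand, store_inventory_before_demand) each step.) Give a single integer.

Step 1: sold=5 (running total=5) -> [9 8 7 4]
Step 2: sold=4 (running total=9) -> [10 7 9 3]
Step 3: sold=3 (running total=12) -> [11 6 11 3]
Step 4: sold=3 (running total=15) -> [12 5 13 3]
Step 5: sold=3 (running total=18) -> [13 4 15 3]
Step 6: sold=3 (running total=21) -> [14 4 16 3]
Step 7: sold=3 (running total=24) -> [15 4 17 3]

Answer: 24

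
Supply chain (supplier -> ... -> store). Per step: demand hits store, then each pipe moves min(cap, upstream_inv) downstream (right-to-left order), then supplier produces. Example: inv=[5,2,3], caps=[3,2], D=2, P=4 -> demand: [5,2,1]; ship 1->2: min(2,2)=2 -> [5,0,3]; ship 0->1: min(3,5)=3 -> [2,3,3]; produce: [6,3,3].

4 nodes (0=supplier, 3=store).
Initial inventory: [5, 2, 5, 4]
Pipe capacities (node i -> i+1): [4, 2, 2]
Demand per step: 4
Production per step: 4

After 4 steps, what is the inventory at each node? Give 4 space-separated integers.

Step 1: demand=4,sold=4 ship[2->3]=2 ship[1->2]=2 ship[0->1]=4 prod=4 -> inv=[5 4 5 2]
Step 2: demand=4,sold=2 ship[2->3]=2 ship[1->2]=2 ship[0->1]=4 prod=4 -> inv=[5 6 5 2]
Step 3: demand=4,sold=2 ship[2->3]=2 ship[1->2]=2 ship[0->1]=4 prod=4 -> inv=[5 8 5 2]
Step 4: demand=4,sold=2 ship[2->3]=2 ship[1->2]=2 ship[0->1]=4 prod=4 -> inv=[5 10 5 2]

5 10 5 2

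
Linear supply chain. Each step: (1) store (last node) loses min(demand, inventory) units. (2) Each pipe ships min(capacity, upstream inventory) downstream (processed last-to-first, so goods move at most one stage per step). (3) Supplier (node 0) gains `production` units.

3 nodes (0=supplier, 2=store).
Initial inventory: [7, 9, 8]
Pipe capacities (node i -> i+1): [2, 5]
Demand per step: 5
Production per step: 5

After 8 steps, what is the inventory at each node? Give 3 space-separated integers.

Step 1: demand=5,sold=5 ship[1->2]=5 ship[0->1]=2 prod=5 -> inv=[10 6 8]
Step 2: demand=5,sold=5 ship[1->2]=5 ship[0->1]=2 prod=5 -> inv=[13 3 8]
Step 3: demand=5,sold=5 ship[1->2]=3 ship[0->1]=2 prod=5 -> inv=[16 2 6]
Step 4: demand=5,sold=5 ship[1->2]=2 ship[0->1]=2 prod=5 -> inv=[19 2 3]
Step 5: demand=5,sold=3 ship[1->2]=2 ship[0->1]=2 prod=5 -> inv=[22 2 2]
Step 6: demand=5,sold=2 ship[1->2]=2 ship[0->1]=2 prod=5 -> inv=[25 2 2]
Step 7: demand=5,sold=2 ship[1->2]=2 ship[0->1]=2 prod=5 -> inv=[28 2 2]
Step 8: demand=5,sold=2 ship[1->2]=2 ship[0->1]=2 prod=5 -> inv=[31 2 2]

31 2 2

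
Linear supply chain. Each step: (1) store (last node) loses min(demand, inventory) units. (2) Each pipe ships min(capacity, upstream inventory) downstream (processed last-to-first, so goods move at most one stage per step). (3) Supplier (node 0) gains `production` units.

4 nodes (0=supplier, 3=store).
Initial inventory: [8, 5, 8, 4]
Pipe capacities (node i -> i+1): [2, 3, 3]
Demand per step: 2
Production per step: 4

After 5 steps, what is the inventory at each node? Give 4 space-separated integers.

Step 1: demand=2,sold=2 ship[2->3]=3 ship[1->2]=3 ship[0->1]=2 prod=4 -> inv=[10 4 8 5]
Step 2: demand=2,sold=2 ship[2->3]=3 ship[1->2]=3 ship[0->1]=2 prod=4 -> inv=[12 3 8 6]
Step 3: demand=2,sold=2 ship[2->3]=3 ship[1->2]=3 ship[0->1]=2 prod=4 -> inv=[14 2 8 7]
Step 4: demand=2,sold=2 ship[2->3]=3 ship[1->2]=2 ship[0->1]=2 prod=4 -> inv=[16 2 7 8]
Step 5: demand=2,sold=2 ship[2->3]=3 ship[1->2]=2 ship[0->1]=2 prod=4 -> inv=[18 2 6 9]

18 2 6 9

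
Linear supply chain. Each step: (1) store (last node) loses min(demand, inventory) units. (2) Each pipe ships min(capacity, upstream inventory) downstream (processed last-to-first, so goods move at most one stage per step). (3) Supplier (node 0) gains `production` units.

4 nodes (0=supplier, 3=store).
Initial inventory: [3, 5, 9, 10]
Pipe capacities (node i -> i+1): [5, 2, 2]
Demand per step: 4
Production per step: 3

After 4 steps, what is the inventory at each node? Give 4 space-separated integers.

Step 1: demand=4,sold=4 ship[2->3]=2 ship[1->2]=2 ship[0->1]=3 prod=3 -> inv=[3 6 9 8]
Step 2: demand=4,sold=4 ship[2->3]=2 ship[1->2]=2 ship[0->1]=3 prod=3 -> inv=[3 7 9 6]
Step 3: demand=4,sold=4 ship[2->3]=2 ship[1->2]=2 ship[0->1]=3 prod=3 -> inv=[3 8 9 4]
Step 4: demand=4,sold=4 ship[2->3]=2 ship[1->2]=2 ship[0->1]=3 prod=3 -> inv=[3 9 9 2]

3 9 9 2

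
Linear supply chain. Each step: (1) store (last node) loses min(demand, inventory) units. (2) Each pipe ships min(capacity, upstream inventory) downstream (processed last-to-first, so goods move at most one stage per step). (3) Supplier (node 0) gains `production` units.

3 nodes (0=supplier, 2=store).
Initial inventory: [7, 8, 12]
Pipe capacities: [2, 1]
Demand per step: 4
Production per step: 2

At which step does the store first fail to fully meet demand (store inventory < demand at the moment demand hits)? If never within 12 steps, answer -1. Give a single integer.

Step 1: demand=4,sold=4 ship[1->2]=1 ship[0->1]=2 prod=2 -> [7 9 9]
Step 2: demand=4,sold=4 ship[1->2]=1 ship[0->1]=2 prod=2 -> [7 10 6]
Step 3: demand=4,sold=4 ship[1->2]=1 ship[0->1]=2 prod=2 -> [7 11 3]
Step 4: demand=4,sold=3 ship[1->2]=1 ship[0->1]=2 prod=2 -> [7 12 1]
Step 5: demand=4,sold=1 ship[1->2]=1 ship[0->1]=2 prod=2 -> [7 13 1]
Step 6: demand=4,sold=1 ship[1->2]=1 ship[0->1]=2 prod=2 -> [7 14 1]
Step 7: demand=4,sold=1 ship[1->2]=1 ship[0->1]=2 prod=2 -> [7 15 1]
Step 8: demand=4,sold=1 ship[1->2]=1 ship[0->1]=2 prod=2 -> [7 16 1]
Step 9: demand=4,sold=1 ship[1->2]=1 ship[0->1]=2 prod=2 -> [7 17 1]
Step 10: demand=4,sold=1 ship[1->2]=1 ship[0->1]=2 prod=2 -> [7 18 1]
Step 11: demand=4,sold=1 ship[1->2]=1 ship[0->1]=2 prod=2 -> [7 19 1]
Step 12: demand=4,sold=1 ship[1->2]=1 ship[0->1]=2 prod=2 -> [7 20 1]
First stockout at step 4

4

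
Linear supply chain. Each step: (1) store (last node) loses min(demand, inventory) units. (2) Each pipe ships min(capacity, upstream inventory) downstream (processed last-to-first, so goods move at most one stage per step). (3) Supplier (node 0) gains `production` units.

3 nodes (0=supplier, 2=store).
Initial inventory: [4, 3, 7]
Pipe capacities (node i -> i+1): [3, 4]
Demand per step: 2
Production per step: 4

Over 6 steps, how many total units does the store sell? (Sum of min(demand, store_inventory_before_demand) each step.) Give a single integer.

Answer: 12

Derivation:
Step 1: sold=2 (running total=2) -> [5 3 8]
Step 2: sold=2 (running total=4) -> [6 3 9]
Step 3: sold=2 (running total=6) -> [7 3 10]
Step 4: sold=2 (running total=8) -> [8 3 11]
Step 5: sold=2 (running total=10) -> [9 3 12]
Step 6: sold=2 (running total=12) -> [10 3 13]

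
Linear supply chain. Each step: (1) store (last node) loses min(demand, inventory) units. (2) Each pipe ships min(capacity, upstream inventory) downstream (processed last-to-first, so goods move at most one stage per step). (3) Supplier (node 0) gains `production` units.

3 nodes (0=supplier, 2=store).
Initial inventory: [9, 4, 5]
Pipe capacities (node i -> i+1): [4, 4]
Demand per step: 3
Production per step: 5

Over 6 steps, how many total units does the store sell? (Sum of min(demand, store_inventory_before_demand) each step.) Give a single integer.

Step 1: sold=3 (running total=3) -> [10 4 6]
Step 2: sold=3 (running total=6) -> [11 4 7]
Step 3: sold=3 (running total=9) -> [12 4 8]
Step 4: sold=3 (running total=12) -> [13 4 9]
Step 5: sold=3 (running total=15) -> [14 4 10]
Step 6: sold=3 (running total=18) -> [15 4 11]

Answer: 18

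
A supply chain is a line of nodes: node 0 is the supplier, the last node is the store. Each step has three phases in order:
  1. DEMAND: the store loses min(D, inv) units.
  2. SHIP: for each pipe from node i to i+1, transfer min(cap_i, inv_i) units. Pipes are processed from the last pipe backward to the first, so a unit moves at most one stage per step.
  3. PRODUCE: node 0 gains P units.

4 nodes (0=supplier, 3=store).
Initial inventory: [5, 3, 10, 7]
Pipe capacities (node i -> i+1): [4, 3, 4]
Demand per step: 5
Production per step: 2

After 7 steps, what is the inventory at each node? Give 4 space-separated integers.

Step 1: demand=5,sold=5 ship[2->3]=4 ship[1->2]=3 ship[0->1]=4 prod=2 -> inv=[3 4 9 6]
Step 2: demand=5,sold=5 ship[2->3]=4 ship[1->2]=3 ship[0->1]=3 prod=2 -> inv=[2 4 8 5]
Step 3: demand=5,sold=5 ship[2->3]=4 ship[1->2]=3 ship[0->1]=2 prod=2 -> inv=[2 3 7 4]
Step 4: demand=5,sold=4 ship[2->3]=4 ship[1->2]=3 ship[0->1]=2 prod=2 -> inv=[2 2 6 4]
Step 5: demand=5,sold=4 ship[2->3]=4 ship[1->2]=2 ship[0->1]=2 prod=2 -> inv=[2 2 4 4]
Step 6: demand=5,sold=4 ship[2->3]=4 ship[1->2]=2 ship[0->1]=2 prod=2 -> inv=[2 2 2 4]
Step 7: demand=5,sold=4 ship[2->3]=2 ship[1->2]=2 ship[0->1]=2 prod=2 -> inv=[2 2 2 2]

2 2 2 2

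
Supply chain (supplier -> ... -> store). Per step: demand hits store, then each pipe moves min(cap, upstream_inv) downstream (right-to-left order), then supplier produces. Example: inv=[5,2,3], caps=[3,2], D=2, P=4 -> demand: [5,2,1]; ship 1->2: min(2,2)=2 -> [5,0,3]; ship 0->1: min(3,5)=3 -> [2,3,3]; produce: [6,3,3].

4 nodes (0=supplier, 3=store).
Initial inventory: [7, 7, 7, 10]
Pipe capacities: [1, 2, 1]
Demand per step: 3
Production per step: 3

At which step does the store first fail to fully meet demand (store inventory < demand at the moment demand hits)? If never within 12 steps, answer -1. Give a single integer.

Step 1: demand=3,sold=3 ship[2->3]=1 ship[1->2]=2 ship[0->1]=1 prod=3 -> [9 6 8 8]
Step 2: demand=3,sold=3 ship[2->3]=1 ship[1->2]=2 ship[0->1]=1 prod=3 -> [11 5 9 6]
Step 3: demand=3,sold=3 ship[2->3]=1 ship[1->2]=2 ship[0->1]=1 prod=3 -> [13 4 10 4]
Step 4: demand=3,sold=3 ship[2->3]=1 ship[1->2]=2 ship[0->1]=1 prod=3 -> [15 3 11 2]
Step 5: demand=3,sold=2 ship[2->3]=1 ship[1->2]=2 ship[0->1]=1 prod=3 -> [17 2 12 1]
Step 6: demand=3,sold=1 ship[2->3]=1 ship[1->2]=2 ship[0->1]=1 prod=3 -> [19 1 13 1]
Step 7: demand=3,sold=1 ship[2->3]=1 ship[1->2]=1 ship[0->1]=1 prod=3 -> [21 1 13 1]
Step 8: demand=3,sold=1 ship[2->3]=1 ship[1->2]=1 ship[0->1]=1 prod=3 -> [23 1 13 1]
Step 9: demand=3,sold=1 ship[2->3]=1 ship[1->2]=1 ship[0->1]=1 prod=3 -> [25 1 13 1]
Step 10: demand=3,sold=1 ship[2->3]=1 ship[1->2]=1 ship[0->1]=1 prod=3 -> [27 1 13 1]
Step 11: demand=3,sold=1 ship[2->3]=1 ship[1->2]=1 ship[0->1]=1 prod=3 -> [29 1 13 1]
Step 12: demand=3,sold=1 ship[2->3]=1 ship[1->2]=1 ship[0->1]=1 prod=3 -> [31 1 13 1]
First stockout at step 5

5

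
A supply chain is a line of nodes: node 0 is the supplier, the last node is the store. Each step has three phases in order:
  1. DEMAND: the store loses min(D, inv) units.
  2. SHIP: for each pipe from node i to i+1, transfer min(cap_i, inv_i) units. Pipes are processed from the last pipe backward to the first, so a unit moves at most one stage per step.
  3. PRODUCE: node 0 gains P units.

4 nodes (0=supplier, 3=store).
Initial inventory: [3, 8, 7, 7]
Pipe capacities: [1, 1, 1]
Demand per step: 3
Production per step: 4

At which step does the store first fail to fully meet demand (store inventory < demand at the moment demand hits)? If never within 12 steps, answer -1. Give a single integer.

Step 1: demand=3,sold=3 ship[2->3]=1 ship[1->2]=1 ship[0->1]=1 prod=4 -> [6 8 7 5]
Step 2: demand=3,sold=3 ship[2->3]=1 ship[1->2]=1 ship[0->1]=1 prod=4 -> [9 8 7 3]
Step 3: demand=3,sold=3 ship[2->3]=1 ship[1->2]=1 ship[0->1]=1 prod=4 -> [12 8 7 1]
Step 4: demand=3,sold=1 ship[2->3]=1 ship[1->2]=1 ship[0->1]=1 prod=4 -> [15 8 7 1]
Step 5: demand=3,sold=1 ship[2->3]=1 ship[1->2]=1 ship[0->1]=1 prod=4 -> [18 8 7 1]
Step 6: demand=3,sold=1 ship[2->3]=1 ship[1->2]=1 ship[0->1]=1 prod=4 -> [21 8 7 1]
Step 7: demand=3,sold=1 ship[2->3]=1 ship[1->2]=1 ship[0->1]=1 prod=4 -> [24 8 7 1]
Step 8: demand=3,sold=1 ship[2->3]=1 ship[1->2]=1 ship[0->1]=1 prod=4 -> [27 8 7 1]
Step 9: demand=3,sold=1 ship[2->3]=1 ship[1->2]=1 ship[0->1]=1 prod=4 -> [30 8 7 1]
Step 10: demand=3,sold=1 ship[2->3]=1 ship[1->2]=1 ship[0->1]=1 prod=4 -> [33 8 7 1]
Step 11: demand=3,sold=1 ship[2->3]=1 ship[1->2]=1 ship[0->1]=1 prod=4 -> [36 8 7 1]
Step 12: demand=3,sold=1 ship[2->3]=1 ship[1->2]=1 ship[0->1]=1 prod=4 -> [39 8 7 1]
First stockout at step 4

4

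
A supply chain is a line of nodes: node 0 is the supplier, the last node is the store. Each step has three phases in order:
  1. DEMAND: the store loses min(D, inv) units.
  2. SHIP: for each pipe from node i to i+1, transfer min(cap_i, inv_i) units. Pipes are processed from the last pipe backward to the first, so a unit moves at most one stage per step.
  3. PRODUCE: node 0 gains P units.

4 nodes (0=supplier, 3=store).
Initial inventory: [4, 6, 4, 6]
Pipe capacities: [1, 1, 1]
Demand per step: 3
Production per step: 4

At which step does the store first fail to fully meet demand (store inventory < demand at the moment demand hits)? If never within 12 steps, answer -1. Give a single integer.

Step 1: demand=3,sold=3 ship[2->3]=1 ship[1->2]=1 ship[0->1]=1 prod=4 -> [7 6 4 4]
Step 2: demand=3,sold=3 ship[2->3]=1 ship[1->2]=1 ship[0->1]=1 prod=4 -> [10 6 4 2]
Step 3: demand=3,sold=2 ship[2->3]=1 ship[1->2]=1 ship[0->1]=1 prod=4 -> [13 6 4 1]
Step 4: demand=3,sold=1 ship[2->3]=1 ship[1->2]=1 ship[0->1]=1 prod=4 -> [16 6 4 1]
Step 5: demand=3,sold=1 ship[2->3]=1 ship[1->2]=1 ship[0->1]=1 prod=4 -> [19 6 4 1]
Step 6: demand=3,sold=1 ship[2->3]=1 ship[1->2]=1 ship[0->1]=1 prod=4 -> [22 6 4 1]
Step 7: demand=3,sold=1 ship[2->3]=1 ship[1->2]=1 ship[0->1]=1 prod=4 -> [25 6 4 1]
Step 8: demand=3,sold=1 ship[2->3]=1 ship[1->2]=1 ship[0->1]=1 prod=4 -> [28 6 4 1]
Step 9: demand=3,sold=1 ship[2->3]=1 ship[1->2]=1 ship[0->1]=1 prod=4 -> [31 6 4 1]
Step 10: demand=3,sold=1 ship[2->3]=1 ship[1->2]=1 ship[0->1]=1 prod=4 -> [34 6 4 1]
Step 11: demand=3,sold=1 ship[2->3]=1 ship[1->2]=1 ship[0->1]=1 prod=4 -> [37 6 4 1]
Step 12: demand=3,sold=1 ship[2->3]=1 ship[1->2]=1 ship[0->1]=1 prod=4 -> [40 6 4 1]
First stockout at step 3

3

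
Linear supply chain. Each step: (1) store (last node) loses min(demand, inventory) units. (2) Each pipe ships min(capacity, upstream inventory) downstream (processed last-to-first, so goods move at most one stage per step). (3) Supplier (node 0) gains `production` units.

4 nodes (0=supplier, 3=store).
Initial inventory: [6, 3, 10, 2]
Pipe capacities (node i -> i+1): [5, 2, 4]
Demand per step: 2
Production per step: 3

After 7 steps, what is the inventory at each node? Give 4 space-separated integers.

Step 1: demand=2,sold=2 ship[2->3]=4 ship[1->2]=2 ship[0->1]=5 prod=3 -> inv=[4 6 8 4]
Step 2: demand=2,sold=2 ship[2->3]=4 ship[1->2]=2 ship[0->1]=4 prod=3 -> inv=[3 8 6 6]
Step 3: demand=2,sold=2 ship[2->3]=4 ship[1->2]=2 ship[0->1]=3 prod=3 -> inv=[3 9 4 8]
Step 4: demand=2,sold=2 ship[2->3]=4 ship[1->2]=2 ship[0->1]=3 prod=3 -> inv=[3 10 2 10]
Step 5: demand=2,sold=2 ship[2->3]=2 ship[1->2]=2 ship[0->1]=3 prod=3 -> inv=[3 11 2 10]
Step 6: demand=2,sold=2 ship[2->3]=2 ship[1->2]=2 ship[0->1]=3 prod=3 -> inv=[3 12 2 10]
Step 7: demand=2,sold=2 ship[2->3]=2 ship[1->2]=2 ship[0->1]=3 prod=3 -> inv=[3 13 2 10]

3 13 2 10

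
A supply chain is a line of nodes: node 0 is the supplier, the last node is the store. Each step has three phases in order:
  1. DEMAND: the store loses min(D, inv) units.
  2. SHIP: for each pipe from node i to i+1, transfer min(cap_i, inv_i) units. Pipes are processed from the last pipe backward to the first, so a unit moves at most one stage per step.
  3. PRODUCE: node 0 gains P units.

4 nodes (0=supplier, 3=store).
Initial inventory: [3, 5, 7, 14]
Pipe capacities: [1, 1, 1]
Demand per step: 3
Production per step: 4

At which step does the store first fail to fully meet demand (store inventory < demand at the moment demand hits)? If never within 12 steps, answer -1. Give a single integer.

Step 1: demand=3,sold=3 ship[2->3]=1 ship[1->2]=1 ship[0->1]=1 prod=4 -> [6 5 7 12]
Step 2: demand=3,sold=3 ship[2->3]=1 ship[1->2]=1 ship[0->1]=1 prod=4 -> [9 5 7 10]
Step 3: demand=3,sold=3 ship[2->3]=1 ship[1->2]=1 ship[0->1]=1 prod=4 -> [12 5 7 8]
Step 4: demand=3,sold=3 ship[2->3]=1 ship[1->2]=1 ship[0->1]=1 prod=4 -> [15 5 7 6]
Step 5: demand=3,sold=3 ship[2->3]=1 ship[1->2]=1 ship[0->1]=1 prod=4 -> [18 5 7 4]
Step 6: demand=3,sold=3 ship[2->3]=1 ship[1->2]=1 ship[0->1]=1 prod=4 -> [21 5 7 2]
Step 7: demand=3,sold=2 ship[2->3]=1 ship[1->2]=1 ship[0->1]=1 prod=4 -> [24 5 7 1]
Step 8: demand=3,sold=1 ship[2->3]=1 ship[1->2]=1 ship[0->1]=1 prod=4 -> [27 5 7 1]
Step 9: demand=3,sold=1 ship[2->3]=1 ship[1->2]=1 ship[0->1]=1 prod=4 -> [30 5 7 1]
Step 10: demand=3,sold=1 ship[2->3]=1 ship[1->2]=1 ship[0->1]=1 prod=4 -> [33 5 7 1]
Step 11: demand=3,sold=1 ship[2->3]=1 ship[1->2]=1 ship[0->1]=1 prod=4 -> [36 5 7 1]
Step 12: demand=3,sold=1 ship[2->3]=1 ship[1->2]=1 ship[0->1]=1 prod=4 -> [39 5 7 1]
First stockout at step 7

7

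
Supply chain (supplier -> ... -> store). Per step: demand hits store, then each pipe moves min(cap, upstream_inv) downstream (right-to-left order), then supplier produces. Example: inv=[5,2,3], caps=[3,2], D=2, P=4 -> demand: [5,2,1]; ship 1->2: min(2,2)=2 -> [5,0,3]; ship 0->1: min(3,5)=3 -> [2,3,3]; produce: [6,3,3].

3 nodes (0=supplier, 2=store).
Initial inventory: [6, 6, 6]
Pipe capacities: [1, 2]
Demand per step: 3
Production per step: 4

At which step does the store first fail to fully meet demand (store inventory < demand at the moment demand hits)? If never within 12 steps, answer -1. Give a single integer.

Step 1: demand=3,sold=3 ship[1->2]=2 ship[0->1]=1 prod=4 -> [9 5 5]
Step 2: demand=3,sold=3 ship[1->2]=2 ship[0->1]=1 prod=4 -> [12 4 4]
Step 3: demand=3,sold=3 ship[1->2]=2 ship[0->1]=1 prod=4 -> [15 3 3]
Step 4: demand=3,sold=3 ship[1->2]=2 ship[0->1]=1 prod=4 -> [18 2 2]
Step 5: demand=3,sold=2 ship[1->2]=2 ship[0->1]=1 prod=4 -> [21 1 2]
Step 6: demand=3,sold=2 ship[1->2]=1 ship[0->1]=1 prod=4 -> [24 1 1]
Step 7: demand=3,sold=1 ship[1->2]=1 ship[0->1]=1 prod=4 -> [27 1 1]
Step 8: demand=3,sold=1 ship[1->2]=1 ship[0->1]=1 prod=4 -> [30 1 1]
Step 9: demand=3,sold=1 ship[1->2]=1 ship[0->1]=1 prod=4 -> [33 1 1]
Step 10: demand=3,sold=1 ship[1->2]=1 ship[0->1]=1 prod=4 -> [36 1 1]
Step 11: demand=3,sold=1 ship[1->2]=1 ship[0->1]=1 prod=4 -> [39 1 1]
Step 12: demand=3,sold=1 ship[1->2]=1 ship[0->1]=1 prod=4 -> [42 1 1]
First stockout at step 5

5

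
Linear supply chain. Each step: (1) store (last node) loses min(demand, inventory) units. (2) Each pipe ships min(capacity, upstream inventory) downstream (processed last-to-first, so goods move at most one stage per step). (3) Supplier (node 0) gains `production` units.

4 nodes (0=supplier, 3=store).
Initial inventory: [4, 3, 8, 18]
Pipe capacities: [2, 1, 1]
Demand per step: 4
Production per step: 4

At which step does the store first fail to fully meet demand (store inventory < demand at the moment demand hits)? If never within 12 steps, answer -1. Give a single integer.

Step 1: demand=4,sold=4 ship[2->3]=1 ship[1->2]=1 ship[0->1]=2 prod=4 -> [6 4 8 15]
Step 2: demand=4,sold=4 ship[2->3]=1 ship[1->2]=1 ship[0->1]=2 prod=4 -> [8 5 8 12]
Step 3: demand=4,sold=4 ship[2->3]=1 ship[1->2]=1 ship[0->1]=2 prod=4 -> [10 6 8 9]
Step 4: demand=4,sold=4 ship[2->3]=1 ship[1->2]=1 ship[0->1]=2 prod=4 -> [12 7 8 6]
Step 5: demand=4,sold=4 ship[2->3]=1 ship[1->2]=1 ship[0->1]=2 prod=4 -> [14 8 8 3]
Step 6: demand=4,sold=3 ship[2->3]=1 ship[1->2]=1 ship[0->1]=2 prod=4 -> [16 9 8 1]
Step 7: demand=4,sold=1 ship[2->3]=1 ship[1->2]=1 ship[0->1]=2 prod=4 -> [18 10 8 1]
Step 8: demand=4,sold=1 ship[2->3]=1 ship[1->2]=1 ship[0->1]=2 prod=4 -> [20 11 8 1]
Step 9: demand=4,sold=1 ship[2->3]=1 ship[1->2]=1 ship[0->1]=2 prod=4 -> [22 12 8 1]
Step 10: demand=4,sold=1 ship[2->3]=1 ship[1->2]=1 ship[0->1]=2 prod=4 -> [24 13 8 1]
Step 11: demand=4,sold=1 ship[2->3]=1 ship[1->2]=1 ship[0->1]=2 prod=4 -> [26 14 8 1]
Step 12: demand=4,sold=1 ship[2->3]=1 ship[1->2]=1 ship[0->1]=2 prod=4 -> [28 15 8 1]
First stockout at step 6

6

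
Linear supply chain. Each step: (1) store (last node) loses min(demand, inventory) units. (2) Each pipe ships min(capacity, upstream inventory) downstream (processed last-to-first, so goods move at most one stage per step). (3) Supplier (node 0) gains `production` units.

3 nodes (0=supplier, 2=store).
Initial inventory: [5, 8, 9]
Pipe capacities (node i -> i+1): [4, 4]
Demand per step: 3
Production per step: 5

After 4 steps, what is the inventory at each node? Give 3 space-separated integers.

Step 1: demand=3,sold=3 ship[1->2]=4 ship[0->1]=4 prod=5 -> inv=[6 8 10]
Step 2: demand=3,sold=3 ship[1->2]=4 ship[0->1]=4 prod=5 -> inv=[7 8 11]
Step 3: demand=3,sold=3 ship[1->2]=4 ship[0->1]=4 prod=5 -> inv=[8 8 12]
Step 4: demand=3,sold=3 ship[1->2]=4 ship[0->1]=4 prod=5 -> inv=[9 8 13]

9 8 13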